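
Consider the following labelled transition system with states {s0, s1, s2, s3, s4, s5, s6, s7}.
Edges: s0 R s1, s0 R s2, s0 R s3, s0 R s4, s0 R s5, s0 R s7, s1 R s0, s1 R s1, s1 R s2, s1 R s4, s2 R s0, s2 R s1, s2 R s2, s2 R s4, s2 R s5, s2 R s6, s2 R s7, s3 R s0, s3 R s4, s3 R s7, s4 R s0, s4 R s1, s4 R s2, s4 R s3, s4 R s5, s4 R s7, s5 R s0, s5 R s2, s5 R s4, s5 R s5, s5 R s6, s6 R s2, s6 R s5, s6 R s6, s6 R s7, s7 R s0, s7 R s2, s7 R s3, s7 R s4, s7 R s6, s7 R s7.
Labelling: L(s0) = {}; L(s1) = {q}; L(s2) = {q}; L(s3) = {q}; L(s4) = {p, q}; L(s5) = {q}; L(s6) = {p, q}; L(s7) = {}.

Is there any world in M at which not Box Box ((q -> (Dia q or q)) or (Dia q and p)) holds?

No

Let φ = not Box Box ((q -> (Dia q or q)) or (Dia q and p)). Evaluate φ at each world:
  s0 (successors {s1, s2, s3, s4, s5, s7}): φ is false.
  s1 (successors {s0, s1, s2, s4}): φ is false.
  s2 (successors {s0, s1, s2, s4, s5, s6, s7}): φ is false.
  s3 (successors {s0, s4, s7}): φ is false.
  s4 (successors {s0, s1, s2, s3, s5, s7}): φ is false.
  s5 (successors {s0, s2, s4, s5, s6}): φ is false.
  s6 (successors {s2, s5, s6, s7}): φ is false.
  s7 (successors {s0, s2, s3, s4, s6, s7}): φ is false.
For instance, at s3:
  At s3: Box Box ((q -> (Dia q or q)) or (Dia q and p)) is true, so not Box Box ((q -> (Dia q or q)) or (Dia q and p)) is false.
    At s3: Box Box ((q -> (Dia q or q)) or (Dia q and p)) requires Box ((q -> (Dia q or q)) or (Dia q and p)) at every successor {s0, s4, s7}.
      At s0: Box ((q -> (Dia q or q)) or (Dia q and p)) is true.
      At s4: Box ((q -> (Dia q or q)) or (Dia q and p)) is true.
      At s7: Box ((q -> (Dia q or q)) or (Dia q and p)) is true.
    So Box Box ((q -> (Dia q or q)) or (Dia q and p)) is true at s3.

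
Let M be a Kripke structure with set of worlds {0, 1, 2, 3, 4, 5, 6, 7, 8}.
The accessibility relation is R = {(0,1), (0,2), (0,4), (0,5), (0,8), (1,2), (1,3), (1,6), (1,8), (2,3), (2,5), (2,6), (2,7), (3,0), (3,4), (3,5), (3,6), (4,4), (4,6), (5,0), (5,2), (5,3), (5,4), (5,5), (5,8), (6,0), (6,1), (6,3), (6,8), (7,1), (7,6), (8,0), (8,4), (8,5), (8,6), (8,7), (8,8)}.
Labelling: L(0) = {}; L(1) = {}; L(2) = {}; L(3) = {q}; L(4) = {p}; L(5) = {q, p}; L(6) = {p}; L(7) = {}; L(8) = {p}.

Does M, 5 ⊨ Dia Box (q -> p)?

At 5: Dia Box (q -> p) requires Box (q -> p) at some successor in {0, 2, 3, 4, 5, 8}.
  Box (q -> p) holds at 0, so Dia Box (q -> p) is true at 5.
    At 0: Box (q -> p) requires q -> p at every successor {1, 2, 4, 5, 8}.
      At 1: q -> p is true.
      At 2: q -> p is true.
      At 4: q -> p is true.
      At 5: q -> p is true.
      At 8: q -> p is true.
    So Box (q -> p) is true at 0.

Yes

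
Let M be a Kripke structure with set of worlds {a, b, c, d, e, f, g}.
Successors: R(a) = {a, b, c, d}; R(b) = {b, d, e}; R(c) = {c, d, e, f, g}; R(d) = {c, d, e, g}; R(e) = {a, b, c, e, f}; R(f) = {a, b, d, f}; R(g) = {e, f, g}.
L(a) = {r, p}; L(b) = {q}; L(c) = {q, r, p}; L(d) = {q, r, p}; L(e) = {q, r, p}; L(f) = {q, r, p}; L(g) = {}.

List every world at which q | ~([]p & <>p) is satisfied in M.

a, b, c, d, e, f, g

Recall that []ψ holds at a world iff ψ holds at every accessible world, and <>ψ holds iff ψ holds at some accessible world.
Let φ = q | ~([]p & <>p). Evaluate φ at each world:
  a (successors {a, b, c, d}): φ is true.
  b (successors {b, d, e}): φ is true.
  c (successors {c, d, e, f, g}): φ is true.
  d (successors {c, d, e, g}): φ is true.
  e (successors {a, b, c, e, f}): φ is true.
  f (successors {a, b, d, f}): φ is true.
  g (successors {e, f, g}): φ is true.
For instance, at a:
  At a: q is false, ~([]p & <>p) is true, so q | ~([]p & <>p) is true.
    At a: []p & <>p is false, so ~([]p & <>p) is true.
      At a: []p is false, <>p is true, so []p & <>p is false.
Satisfying worlds: {a, b, c, d, e, f, g}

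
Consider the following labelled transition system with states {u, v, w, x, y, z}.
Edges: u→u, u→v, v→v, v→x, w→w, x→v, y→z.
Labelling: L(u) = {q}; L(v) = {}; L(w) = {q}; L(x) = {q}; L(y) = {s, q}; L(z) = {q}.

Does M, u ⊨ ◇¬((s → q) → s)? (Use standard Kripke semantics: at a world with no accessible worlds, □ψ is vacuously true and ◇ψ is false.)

Yes

At u: ◇¬((s → q) → s) requires ¬((s → q) → s) at some successor in {u, v}.
  ¬((s → q) → s) holds at u, so ◇¬((s → q) → s) is true at u.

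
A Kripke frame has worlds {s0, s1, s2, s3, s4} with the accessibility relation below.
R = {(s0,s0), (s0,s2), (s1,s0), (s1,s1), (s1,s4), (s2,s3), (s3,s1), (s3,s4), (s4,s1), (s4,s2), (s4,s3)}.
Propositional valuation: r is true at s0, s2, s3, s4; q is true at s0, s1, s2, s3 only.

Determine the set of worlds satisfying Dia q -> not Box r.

Let φ = Dia q -> not Box r. Evaluate φ at each world:
  s0 (successors {s0, s2}): φ is false.
  s1 (successors {s0, s1, s4}): φ is true.
  s2 (successors {s3}): φ is false.
  s3 (successors {s1, s4}): φ is true.
  s4 (successors {s1, s2, s3}): φ is true.
For instance, at s2:
  At s2: Dia q is true, not Box r is false, so Dia q -> not Box r is false.
    At s2: Dia q requires q at some successor in {s3}.
      q holds at s3, so Dia q is true at s2.
    At s2: Box r is true, so not Box r is false.
      At s2: Box r requires r at every successor {s3}.
        At s3: r is true.
      So Box r is true at s2.
Satisfying worlds: {s1, s3, s4}

s1, s3, s4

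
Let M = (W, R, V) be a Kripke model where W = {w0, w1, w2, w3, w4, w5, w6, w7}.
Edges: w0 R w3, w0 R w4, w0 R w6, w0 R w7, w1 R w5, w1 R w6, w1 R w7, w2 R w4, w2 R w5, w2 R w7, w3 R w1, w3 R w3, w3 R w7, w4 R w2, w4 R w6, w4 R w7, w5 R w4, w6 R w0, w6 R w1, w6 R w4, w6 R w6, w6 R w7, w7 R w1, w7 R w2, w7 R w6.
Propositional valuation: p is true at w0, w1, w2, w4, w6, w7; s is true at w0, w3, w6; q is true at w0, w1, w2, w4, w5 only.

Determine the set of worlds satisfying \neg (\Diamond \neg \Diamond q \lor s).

Recall that \Diamond ψ holds at a world iff ψ holds at some accessible world.
Let φ = \neg (\Diamond \neg \Diamond q \lor s). Evaluate φ at each world:
  w0 (successors {w3, w4, w6, w7}): φ is false.
  w1 (successors {w5, w6, w7}): φ is true.
  w2 (successors {w4, w5, w7}): φ is true.
  w3 (successors {w1, w3, w7}): φ is false.
  w4 (successors {w2, w6, w7}): φ is true.
  w5 (successors {w4}): φ is true.
  w6 (successors {w0, w1, w4, w6, w7}): φ is false.
  w7 (successors {w1, w2, w6}): φ is true.
For instance, at w4:
  At w4: \Diamond \neg \Diamond q \lor s is false, so \neg (\Diamond \neg \Diamond q \lor s) is true.
    At w4: \Diamond \neg \Diamond q is false, s is false, so \Diamond \neg \Diamond q \lor s is false.
      At w4: \Diamond \neg \Diamond q requires \neg \Diamond q at some successor in {w2, w6, w7}.
        At w2: \neg \Diamond q is false.
        At w6: \neg \Diamond q is false.
        At w7: \neg \Diamond q is false.
      So \Diamond \neg \Diamond q is false at w4.
Satisfying worlds: {w1, w2, w4, w5, w7}

w1, w2, w4, w5, w7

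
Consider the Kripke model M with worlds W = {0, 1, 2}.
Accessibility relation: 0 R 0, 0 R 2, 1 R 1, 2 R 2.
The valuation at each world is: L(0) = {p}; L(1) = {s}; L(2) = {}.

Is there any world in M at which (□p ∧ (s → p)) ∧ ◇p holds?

No

Let φ = (□p ∧ (s → p)) ∧ ◇p. Evaluate φ at each world:
  0 (successors {0, 2}): φ is false.
  1 (successors {1}): φ is false.
  2 (successors {2}): φ is false.
For instance, at 2:
  At 2: □p ∧ (s → p) is false, ◇p is false, so (□p ∧ (s → p)) ∧ ◇p is false.
    At 2: □p is false, s → p is true, so □p ∧ (s → p) is false.
      At 2: □p requires p at every successor {2}.
        p fails at 2, so □p is false at 2.
    At 2: ◇p requires p at some successor in {2}.
      At 2: p is false.
    So ◇p is false at 2.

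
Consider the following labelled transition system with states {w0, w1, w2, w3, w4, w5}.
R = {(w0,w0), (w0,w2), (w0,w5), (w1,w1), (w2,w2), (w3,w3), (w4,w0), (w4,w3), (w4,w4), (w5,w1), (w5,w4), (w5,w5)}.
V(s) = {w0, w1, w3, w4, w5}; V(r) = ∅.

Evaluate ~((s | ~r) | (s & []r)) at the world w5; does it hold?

No

At w5: (s | ~r) | (s & []r) is true, so ~((s | ~r) | (s & []r)) is false.
  At w5: s | ~r is true, s & []r is false, so (s | ~r) | (s & []r) is true.
    At w5: s is true, []r is false, so s & []r is false.
      At w5: []r requires r at every successor {w1, w4, w5}.
        r fails at w1, so []r is false at w5.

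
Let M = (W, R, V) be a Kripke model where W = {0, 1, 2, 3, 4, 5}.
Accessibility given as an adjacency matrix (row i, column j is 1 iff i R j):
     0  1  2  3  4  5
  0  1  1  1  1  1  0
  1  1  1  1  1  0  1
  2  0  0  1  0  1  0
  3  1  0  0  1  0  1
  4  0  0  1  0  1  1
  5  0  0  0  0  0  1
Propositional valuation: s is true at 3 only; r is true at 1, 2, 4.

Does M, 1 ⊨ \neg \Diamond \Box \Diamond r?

No

At 1: \Diamond \Box \Diamond r is true, so \neg \Diamond \Box \Diamond r is false.
  At 1: \Diamond \Box \Diamond r requires \Box \Diamond r at some successor in {0, 1, 2, 3, 5}.
    \Box \Diamond r holds at 2, so \Diamond \Box \Diamond r is true at 1.
      At 2: \Box \Diamond r requires \Diamond r at every successor {2, 4}.
        At 2: \Diamond r is true.
        At 4: \Diamond r is true.
      So \Box \Diamond r is true at 2.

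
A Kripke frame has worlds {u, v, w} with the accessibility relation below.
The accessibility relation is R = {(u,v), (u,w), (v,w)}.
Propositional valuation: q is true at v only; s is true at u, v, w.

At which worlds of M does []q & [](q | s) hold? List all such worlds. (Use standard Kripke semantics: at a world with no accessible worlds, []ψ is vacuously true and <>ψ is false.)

w

Recall that []ψ holds at a world iff ψ holds at every accessible world, and <>ψ holds iff ψ holds at some accessible world.
Let φ = []q & [](q | s). Evaluate φ at each world:
  u (successors {v, w}): φ is false.
  v (successors {w}): φ is false.
  w (successors ∅): φ is true.
For instance, at v:
  At v: []q is false, [](q | s) is true, so []q & [](q | s) is false.
    At v: []q requires q at every successor {w}.
      q fails at w, so []q is false at v.
    At v: [](q | s) requires q | s at every successor {w}.
      At w: q | s is true.
    So [](q | s) is true at v.
Satisfying worlds: {w}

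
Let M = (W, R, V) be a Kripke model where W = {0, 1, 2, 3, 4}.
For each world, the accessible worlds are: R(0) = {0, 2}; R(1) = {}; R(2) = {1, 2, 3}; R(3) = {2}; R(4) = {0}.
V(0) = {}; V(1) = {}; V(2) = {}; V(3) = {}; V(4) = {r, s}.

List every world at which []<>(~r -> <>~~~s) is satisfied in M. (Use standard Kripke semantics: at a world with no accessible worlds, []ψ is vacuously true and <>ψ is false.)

0, 1, 3, 4

Let φ = []<>(~r -> <>~~~s). Evaluate φ at each world:
  0 (successors {0, 2}): φ is true.
  1 (successors ∅): φ is true.
  2 (successors {1, 2, 3}): φ is false.
  3 (successors {2}): φ is true.
  4 (successors {0}): φ is true.
For instance, at 2:
  At 2: []<>(~r -> <>~~~s) requires <>(~r -> <>~~~s) at every successor {1, 2, 3}.
    <>(~r -> <>~~~s) fails at 1, so []<>(~r -> <>~~~s) is false at 2.
      At 1: no accessible worlds, so <>(~r -> <>~~~s) is false.
Satisfying worlds: {0, 1, 3, 4}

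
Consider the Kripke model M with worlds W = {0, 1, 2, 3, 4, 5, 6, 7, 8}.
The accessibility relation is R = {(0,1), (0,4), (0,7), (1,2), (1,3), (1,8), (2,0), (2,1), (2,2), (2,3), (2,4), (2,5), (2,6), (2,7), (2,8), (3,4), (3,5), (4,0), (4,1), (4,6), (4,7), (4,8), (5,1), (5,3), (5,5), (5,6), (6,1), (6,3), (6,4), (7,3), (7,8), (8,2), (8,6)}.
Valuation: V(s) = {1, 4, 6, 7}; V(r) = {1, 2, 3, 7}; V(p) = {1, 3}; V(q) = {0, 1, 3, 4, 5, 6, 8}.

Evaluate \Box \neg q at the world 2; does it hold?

No

Recall that \Box ψ holds at a world iff ψ holds at every accessible world, and \Diamond ψ holds iff ψ holds at some accessible world.
At 2: \Box \neg q requires \neg q at every successor {0, 1, 2, 3, 4, 5, 6, 7, 8}.
  \neg q fails at 0, so \Box \neg q is false at 2.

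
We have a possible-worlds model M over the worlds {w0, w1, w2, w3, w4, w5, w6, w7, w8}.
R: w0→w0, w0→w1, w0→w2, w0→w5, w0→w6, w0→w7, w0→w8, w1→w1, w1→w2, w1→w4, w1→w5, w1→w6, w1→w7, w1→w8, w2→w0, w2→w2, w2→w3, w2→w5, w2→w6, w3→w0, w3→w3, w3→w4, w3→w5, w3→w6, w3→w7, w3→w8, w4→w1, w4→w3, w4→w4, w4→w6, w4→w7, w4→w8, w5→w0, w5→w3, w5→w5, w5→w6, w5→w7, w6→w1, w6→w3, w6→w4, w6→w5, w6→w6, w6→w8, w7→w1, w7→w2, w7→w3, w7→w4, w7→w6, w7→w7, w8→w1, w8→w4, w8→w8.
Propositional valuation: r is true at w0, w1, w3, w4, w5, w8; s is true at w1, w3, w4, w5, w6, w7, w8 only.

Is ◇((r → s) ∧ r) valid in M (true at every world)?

Let φ = ◇((r → s) ∧ r). Evaluate φ at each world:
  w0 (successors {w0, w1, w2, w5, w6, w7, w8}): φ is true.
  w1 (successors {w1, w2, w4, w5, w6, w7, w8}): φ is true.
  w2 (successors {w0, w2, w3, w5, w6}): φ is true.
  w3 (successors {w0, w3, w4, w5, w6, w7, w8}): φ is true.
  w4 (successors {w1, w3, w4, w6, w7, w8}): φ is true.
  w5 (successors {w0, w3, w5, w6, w7}): φ is true.
  w6 (successors {w1, w3, w4, w5, w6, w8}): φ is true.
  w7 (successors {w1, w2, w3, w4, w6, w7}): φ is true.
  w8 (successors {w1, w4, w8}): φ is true.
For instance, at w8:
  At w8: ◇((r → s) ∧ r) requires (r → s) ∧ r at some successor in {w1, w4, w8}.
    (r → s) ∧ r holds at w1, so ◇((r → s) ∧ r) is true at w8.

Yes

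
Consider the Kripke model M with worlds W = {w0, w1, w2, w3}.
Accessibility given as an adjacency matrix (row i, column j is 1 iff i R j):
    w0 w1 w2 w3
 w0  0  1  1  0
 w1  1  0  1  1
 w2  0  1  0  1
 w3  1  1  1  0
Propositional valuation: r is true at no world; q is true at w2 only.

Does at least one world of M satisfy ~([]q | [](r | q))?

Yes

Let φ = ~([]q | [](r | q)). Evaluate φ at each world:
  w0 (successors {w1, w2}): φ is true.
  w1 (successors {w0, w2, w3}): φ is true.
  w2 (successors {w1, w3}): φ is true.
  w3 (successors {w0, w1, w2}): φ is true.
Detail at w0 (witness):
  At w0: []q | [](r | q) is false, so ~([]q | [](r | q)) is true.
    At w0: []q is false, [](r | q) is false, so []q | [](r | q) is false.
      At w0: []q requires q at every successor {w1, w2}.
        q fails at w1, so []q is false at w0.
      At w0: [](r | q) requires r | q at every successor {w1, w2}.
        r | q fails at w1, so [](r | q) is false at w0.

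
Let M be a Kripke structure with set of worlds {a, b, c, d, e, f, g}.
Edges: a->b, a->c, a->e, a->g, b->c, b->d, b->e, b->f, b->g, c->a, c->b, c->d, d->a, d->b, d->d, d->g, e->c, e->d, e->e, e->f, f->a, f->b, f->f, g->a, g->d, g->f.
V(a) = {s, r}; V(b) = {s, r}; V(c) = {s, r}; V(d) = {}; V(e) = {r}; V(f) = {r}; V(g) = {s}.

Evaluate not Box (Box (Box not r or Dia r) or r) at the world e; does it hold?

No

At e: Box (Box (Box not r or Dia r) or r) is true, so not Box (Box (Box not r or Dia r) or r) is false.
  At e: Box (Box (Box not r or Dia r) or r) requires Box (Box not r or Dia r) or r at every successor {c, d, e, f}.
    At c: Box (Box not r or Dia r) or r is true.
    At d: Box (Box not r or Dia r) or r is true.
    At e: Box (Box not r or Dia r) or r is true.
    At f: Box (Box not r or Dia r) or r is true.
  So Box (Box (Box not r or Dia r) or r) is true at e.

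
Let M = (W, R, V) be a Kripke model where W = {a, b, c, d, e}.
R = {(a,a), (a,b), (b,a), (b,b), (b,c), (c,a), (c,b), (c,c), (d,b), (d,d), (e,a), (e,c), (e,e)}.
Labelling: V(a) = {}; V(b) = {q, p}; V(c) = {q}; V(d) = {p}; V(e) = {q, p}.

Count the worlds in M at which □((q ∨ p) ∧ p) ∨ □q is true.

Recall that □ψ holds at a world iff ψ holds at every accessible world, and ◇ψ holds iff ψ holds at some accessible world.
Let φ = □((q ∨ p) ∧ p) ∨ □q. Evaluate φ at each world:
  a (successors {a, b}): φ is false.
  b (successors {a, b, c}): φ is false.
  c (successors {a, b, c}): φ is false.
  d (successors {b, d}): φ is true.
  e (successors {a, c, e}): φ is false.
For instance, at b:
  At b: □((q ∨ p) ∧ p) is false, □q is false, so □((q ∨ p) ∧ p) ∨ □q is false.
    At b: □((q ∨ p) ∧ p) requires (q ∨ p) ∧ p at every successor {a, b, c}.
      (q ∨ p) ∧ p fails at a, so □((q ∨ p) ∧ p) is false at b.
    At b: □q requires q at every successor {a, b, c}.
      q fails at a, so □q is false at b.
Satisfying worlds: {d}

1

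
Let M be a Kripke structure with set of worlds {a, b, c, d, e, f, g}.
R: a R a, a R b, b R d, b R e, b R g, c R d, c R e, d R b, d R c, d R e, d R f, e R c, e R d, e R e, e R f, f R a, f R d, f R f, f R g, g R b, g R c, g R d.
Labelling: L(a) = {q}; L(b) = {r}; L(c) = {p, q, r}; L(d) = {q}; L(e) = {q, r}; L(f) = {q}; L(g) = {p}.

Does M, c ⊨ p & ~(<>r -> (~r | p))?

No

Recall that <>ψ holds at a world iff ψ holds at some accessible world.
At c: p is true, ~(<>r -> (~r | p)) is false, so p & ~(<>r -> (~r | p)) is false.
  At c: <>r -> (~r | p) is true, so ~(<>r -> (~r | p)) is false.
    At c: <>r is true, ~r | p is true, so <>r -> (~r | p) is true.
      At c: <>r requires r at some successor in {d, e}.
        r holds at e, so <>r is true at c.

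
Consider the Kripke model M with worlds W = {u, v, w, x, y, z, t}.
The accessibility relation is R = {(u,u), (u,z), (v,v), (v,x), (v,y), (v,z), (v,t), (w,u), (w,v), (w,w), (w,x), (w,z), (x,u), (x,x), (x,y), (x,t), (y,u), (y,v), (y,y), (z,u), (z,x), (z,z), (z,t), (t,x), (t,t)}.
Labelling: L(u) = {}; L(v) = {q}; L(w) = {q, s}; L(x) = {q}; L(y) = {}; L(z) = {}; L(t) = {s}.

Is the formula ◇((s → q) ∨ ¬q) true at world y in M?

At y: ◇((s → q) ∨ ¬q) requires (s → q) ∨ ¬q at some successor in {u, v, y}.
  (s → q) ∨ ¬q holds at u, so ◇((s → q) ∨ ¬q) is true at y.

Yes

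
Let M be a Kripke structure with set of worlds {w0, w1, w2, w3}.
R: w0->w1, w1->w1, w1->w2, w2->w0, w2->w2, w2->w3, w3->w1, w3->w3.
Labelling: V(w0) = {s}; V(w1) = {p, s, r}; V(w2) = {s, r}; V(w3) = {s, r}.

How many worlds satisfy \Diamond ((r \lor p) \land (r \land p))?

3

Let φ = \Diamond ((r \lor p) \land (r \land p)). Evaluate φ at each world:
  w0 (successors {w1}): φ is true.
  w1 (successors {w1, w2}): φ is true.
  w2 (successors {w0, w2, w3}): φ is false.
  w3 (successors {w1, w3}): φ is true.
For instance, at w0:
  At w0: \Diamond ((r \lor p) \land (r \land p)) requires (r \lor p) \land (r \land p) at some successor in {w1}.
    (r \lor p) \land (r \land p) holds at w1, so \Diamond ((r \lor p) \land (r \land p)) is true at w0.
Satisfying worlds: {w0, w1, w3}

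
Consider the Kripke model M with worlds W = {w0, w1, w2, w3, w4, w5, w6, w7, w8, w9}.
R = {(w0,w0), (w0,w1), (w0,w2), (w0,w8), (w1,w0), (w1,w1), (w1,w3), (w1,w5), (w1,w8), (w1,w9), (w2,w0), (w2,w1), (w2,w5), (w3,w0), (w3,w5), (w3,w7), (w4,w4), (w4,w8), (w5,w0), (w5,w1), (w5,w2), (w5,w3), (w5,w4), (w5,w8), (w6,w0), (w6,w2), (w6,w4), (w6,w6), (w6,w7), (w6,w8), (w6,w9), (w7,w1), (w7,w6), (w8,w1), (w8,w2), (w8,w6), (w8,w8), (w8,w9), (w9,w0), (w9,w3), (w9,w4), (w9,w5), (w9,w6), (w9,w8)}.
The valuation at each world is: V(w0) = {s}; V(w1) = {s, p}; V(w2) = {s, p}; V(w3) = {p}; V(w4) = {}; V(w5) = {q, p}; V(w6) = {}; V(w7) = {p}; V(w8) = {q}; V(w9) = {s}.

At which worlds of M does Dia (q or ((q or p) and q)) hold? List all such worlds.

Let φ = Dia (q or ((q or p) and q)). Evaluate φ at each world:
  w0 (successors {w0, w1, w2, w8}): φ is true.
  w1 (successors {w0, w1, w3, w5, w8, w9}): φ is true.
  w2 (successors {w0, w1, w5}): φ is true.
  w3 (successors {w0, w5, w7}): φ is true.
  w4 (successors {w4, w8}): φ is true.
  w5 (successors {w0, w1, w2, w3, w4, w8}): φ is true.
  w6 (successors {w0, w2, w4, w6, w7, w8, w9}): φ is true.
  w7 (successors {w1, w6}): φ is false.
  w8 (successors {w1, w2, w6, w8, w9}): φ is true.
  w9 (successors {w0, w3, w4, w5, w6, w8}): φ is true.
For instance, at w4:
  At w4: Dia (q or ((q or p) and q)) requires q or ((q or p) and q) at some successor in {w4, w8}.
    q or ((q or p) and q) holds at w8, so Dia (q or ((q or p) and q)) is true at w4.
Satisfying worlds: {w0, w1, w2, w3, w4, w5, w6, w8, w9}

w0, w1, w2, w3, w4, w5, w6, w8, w9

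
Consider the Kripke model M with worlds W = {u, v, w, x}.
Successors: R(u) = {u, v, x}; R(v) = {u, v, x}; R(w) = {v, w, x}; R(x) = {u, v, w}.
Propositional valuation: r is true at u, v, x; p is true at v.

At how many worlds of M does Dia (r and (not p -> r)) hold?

Recall that Dia ψ holds at a world iff ψ holds at some accessible world.
Let φ = Dia (r and (not p -> r)). Evaluate φ at each world:
  u (successors {u, v, x}): φ is true.
  v (successors {u, v, x}): φ is true.
  w (successors {v, w, x}): φ is true.
  x (successors {u, v, w}): φ is true.
For instance, at v:
  At v: Dia (r and (not p -> r)) requires r and (not p -> r) at some successor in {u, v, x}.
    r and (not p -> r) holds at u, so Dia (r and (not p -> r)) is true at v.
Satisfying worlds: {u, v, w, x}

4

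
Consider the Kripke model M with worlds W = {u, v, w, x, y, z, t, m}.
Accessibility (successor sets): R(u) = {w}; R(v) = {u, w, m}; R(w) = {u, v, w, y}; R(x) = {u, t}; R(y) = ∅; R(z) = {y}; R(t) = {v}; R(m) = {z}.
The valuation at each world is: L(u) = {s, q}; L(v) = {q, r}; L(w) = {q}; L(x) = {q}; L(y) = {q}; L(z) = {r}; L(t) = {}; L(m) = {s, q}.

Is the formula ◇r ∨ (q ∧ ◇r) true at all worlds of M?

No

Recall that ◇ψ holds at a world iff ψ holds at some accessible world.
Let φ = ◇r ∨ (q ∧ ◇r). Evaluate φ at each world:
  u (successors {w}): φ is false.
  v (successors {u, w, m}): φ is false.
  w (successors {u, v, w, y}): φ is true.
  x (successors {u, t}): φ is false.
  y (successors ∅): φ is false.
  z (successors {y}): φ is false.
  t (successors {v}): φ is true.
  m (successors {z}): φ is true.
Detail at u (counterexample):
  At u: ◇r is false, q ∧ ◇r is false, so ◇r ∨ (q ∧ ◇r) is false.
    At u: ◇r requires r at some successor in {w}.
      At w: r is false.
    So ◇r is false at u.
    At u: q is true, ◇r is false, so q ∧ ◇r is false.
      At u: ◇r requires r at some successor in {w}.
        At w: r is false.
      So ◇r is false at u.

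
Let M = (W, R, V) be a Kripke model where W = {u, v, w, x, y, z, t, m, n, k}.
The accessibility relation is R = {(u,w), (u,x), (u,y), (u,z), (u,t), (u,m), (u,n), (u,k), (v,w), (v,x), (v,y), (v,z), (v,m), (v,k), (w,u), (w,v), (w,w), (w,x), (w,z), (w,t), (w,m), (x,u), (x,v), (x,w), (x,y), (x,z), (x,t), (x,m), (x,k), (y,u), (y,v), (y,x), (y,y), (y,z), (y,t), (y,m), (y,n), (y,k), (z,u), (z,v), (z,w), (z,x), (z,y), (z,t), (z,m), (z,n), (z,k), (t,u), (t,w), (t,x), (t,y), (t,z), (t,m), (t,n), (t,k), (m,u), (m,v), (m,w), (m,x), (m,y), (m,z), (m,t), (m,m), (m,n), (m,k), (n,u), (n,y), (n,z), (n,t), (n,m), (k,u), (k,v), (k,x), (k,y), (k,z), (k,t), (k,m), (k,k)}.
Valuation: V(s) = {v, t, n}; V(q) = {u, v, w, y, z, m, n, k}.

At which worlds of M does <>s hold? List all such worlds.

u, w, x, y, z, t, m, n, k

Let φ = <>s. Evaluate φ at each world:
  u (successors {w, x, y, z, t, m, n, k}): φ is true.
  v (successors {w, x, y, z, m, k}): φ is false.
  w (successors {u, v, w, x, z, t, m}): φ is true.
  x (successors {u, v, w, y, z, t, m, k}): φ is true.
  y (successors {u, v, x, y, z, t, m, n, k}): φ is true.
  z (successors {u, v, w, x, y, t, m, n, k}): φ is true.
  t (successors {u, w, x, y, z, m, n, k}): φ is true.
  m (successors {u, v, w, x, y, z, t, m, n, k}): φ is true.
  n (successors {u, y, z, t, m}): φ is true.
  k (successors {u, v, x, y, z, t, m, k}): φ is true.
For instance, at n:
  At n: <>s requires s at some successor in {u, y, z, t, m}.
    s holds at t, so <>s is true at n.
Satisfying worlds: {u, w, x, y, z, t, m, n, k}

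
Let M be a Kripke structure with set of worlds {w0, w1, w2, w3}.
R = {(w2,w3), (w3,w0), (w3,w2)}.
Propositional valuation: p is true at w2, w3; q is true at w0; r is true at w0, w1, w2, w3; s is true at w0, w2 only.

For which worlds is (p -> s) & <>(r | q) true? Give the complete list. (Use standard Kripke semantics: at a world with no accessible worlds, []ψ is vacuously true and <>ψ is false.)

Recall that <>ψ holds at a world iff ψ holds at some accessible world.
Let φ = (p -> s) & <>(r | q). Evaluate φ at each world:
  w0 (successors ∅): φ is false.
  w1 (successors ∅): φ is false.
  w2 (successors {w3}): φ is true.
  w3 (successors {w0, w2}): φ is false.
For instance, at w2:
  At w2: p -> s is true, <>(r | q) is true, so (p -> s) & <>(r | q) is true.
    At w2: <>(r | q) requires r | q at some successor in {w3}.
      r | q holds at w3, so <>(r | q) is true at w2.
Satisfying worlds: {w2}

w2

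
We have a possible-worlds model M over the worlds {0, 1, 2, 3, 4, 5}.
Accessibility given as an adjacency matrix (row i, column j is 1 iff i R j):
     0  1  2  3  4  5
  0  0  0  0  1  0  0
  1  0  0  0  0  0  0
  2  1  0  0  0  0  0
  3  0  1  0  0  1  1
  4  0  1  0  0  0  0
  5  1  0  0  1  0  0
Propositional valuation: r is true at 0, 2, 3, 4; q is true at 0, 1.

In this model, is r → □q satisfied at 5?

Recall that □ψ holds at a world iff ψ holds at every accessible world, and ◇ψ holds iff ψ holds at some accessible world.
At 5: r is false, □q is false, so r → □q is true.
  At 5: □q requires q at every successor {0, 3}.
    q fails at 3, so □q is false at 5.

Yes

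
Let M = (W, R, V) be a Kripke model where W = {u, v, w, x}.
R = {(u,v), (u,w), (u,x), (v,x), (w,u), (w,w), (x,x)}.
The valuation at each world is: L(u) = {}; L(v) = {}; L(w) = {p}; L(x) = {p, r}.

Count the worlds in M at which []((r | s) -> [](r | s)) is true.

4

Recall that []ψ holds at a world iff ψ holds at every accessible world, and <>ψ holds iff ψ holds at some accessible world.
Let φ = []((r | s) -> [](r | s)). Evaluate φ at each world:
  u (successors {v, w, x}): φ is true.
  v (successors {x}): φ is true.
  w (successors {u, w}): φ is true.
  x (successors {x}): φ is true.
For instance, at x:
  At x: []((r | s) -> [](r | s)) requires (r | s) -> [](r | s) at every successor {x}.
      At x: r | s is true, [](r | s) is true, so (r | s) -> [](r | s) is true.
  So []((r | s) -> [](r | s)) is true at x.
Satisfying worlds: {u, v, w, x}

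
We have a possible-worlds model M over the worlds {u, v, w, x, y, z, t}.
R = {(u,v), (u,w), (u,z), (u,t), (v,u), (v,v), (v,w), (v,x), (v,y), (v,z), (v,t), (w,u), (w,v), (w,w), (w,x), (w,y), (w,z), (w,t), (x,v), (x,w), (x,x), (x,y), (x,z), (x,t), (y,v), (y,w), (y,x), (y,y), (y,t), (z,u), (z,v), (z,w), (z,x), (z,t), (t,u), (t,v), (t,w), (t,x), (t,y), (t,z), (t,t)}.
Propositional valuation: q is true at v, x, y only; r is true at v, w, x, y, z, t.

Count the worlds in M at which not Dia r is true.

0

Let φ = not Dia r. Evaluate φ at each world:
  u (successors {v, w, z, t}): φ is false.
  v (successors {u, v, w, x, y, z, t}): φ is false.
  w (successors {u, v, w, x, y, z, t}): φ is false.
  x (successors {v, w, x, y, z, t}): φ is false.
  y (successors {v, w, x, y, t}): φ is false.
  z (successors {u, v, w, x, t}): φ is false.
  t (successors {u, v, w, x, y, z, t}): φ is false.
For instance, at v:
  At v: Dia r is true, so not Dia r is false.
    At v: Dia r requires r at some successor in {u, v, w, x, y, z, t}.
      r holds at v, so Dia r is true at v.
Satisfying worlds: none.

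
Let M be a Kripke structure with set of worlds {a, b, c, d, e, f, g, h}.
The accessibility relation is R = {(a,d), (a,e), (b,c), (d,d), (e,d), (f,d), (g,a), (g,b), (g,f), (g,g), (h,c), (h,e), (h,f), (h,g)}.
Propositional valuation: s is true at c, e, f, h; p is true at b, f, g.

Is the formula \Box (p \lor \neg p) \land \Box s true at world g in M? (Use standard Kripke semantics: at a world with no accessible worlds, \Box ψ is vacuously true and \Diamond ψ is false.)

At g: \Box (p \lor \neg p) is true, \Box s is false, so \Box (p \lor \neg p) \land \Box s is false.
  At g: \Box (p \lor \neg p) requires p \lor \neg p at every successor {a, b, f, g}.
    At a: p \lor \neg p is true.
    At b: p \lor \neg p is true.
    At f: p \lor \neg p is true.
    At g: p \lor \neg p is true.
  So \Box (p \lor \neg p) is true at g.
  At g: \Box s requires s at every successor {a, b, f, g}.
    s fails at a, so \Box s is false at g.

No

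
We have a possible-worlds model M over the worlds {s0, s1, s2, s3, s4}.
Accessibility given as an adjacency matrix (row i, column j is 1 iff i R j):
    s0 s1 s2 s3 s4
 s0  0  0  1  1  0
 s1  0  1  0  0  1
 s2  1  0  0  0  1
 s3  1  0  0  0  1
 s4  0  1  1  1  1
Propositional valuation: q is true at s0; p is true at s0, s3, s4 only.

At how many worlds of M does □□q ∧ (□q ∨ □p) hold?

Let φ = □□q ∧ (□q ∨ □p). Evaluate φ at each world:
  s0 (successors {s2, s3}): φ is false.
  s1 (successors {s1, s4}): φ is false.
  s2 (successors {s0, s4}): φ is false.
  s3 (successors {s0, s4}): φ is false.
  s4 (successors {s1, s2, s3, s4}): φ is false.
For instance, at s2:
  At s2: □□q is false, □q ∨ □p is true, so □□q ∧ (□q ∨ □p) is false.
    At s2: □□q requires □q at every successor {s0, s4}.
      □q fails at s0, so □□q is false at s2.
    At s2: □q is false, □p is true, so □q ∨ □p is true.
      At s2: □q requires q at every successor {s0, s4}.
        q fails at s4, so □q is false at s2.
      At s2: □p requires p at every successor {s0, s4}.
        At s0: p is true.
        At s4: p is true.
      So □p is true at s2.
Satisfying worlds: none.

0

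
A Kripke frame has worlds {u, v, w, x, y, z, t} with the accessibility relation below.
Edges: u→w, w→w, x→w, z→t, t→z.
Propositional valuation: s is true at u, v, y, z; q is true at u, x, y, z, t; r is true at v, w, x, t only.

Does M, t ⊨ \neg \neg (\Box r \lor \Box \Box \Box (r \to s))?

Yes

At t: \neg (\Box r \lor \Box \Box \Box (r \to s)) is false, so \neg \neg (\Box r \lor \Box \Box \Box (r \to s)) is true.
  At t: \Box r \lor \Box \Box \Box (r \to s) is true, so \neg (\Box r \lor \Box \Box \Box (r \to s)) is false.
    At t: \Box r is false, \Box \Box \Box (r \to s) is true, so \Box r \lor \Box \Box \Box (r \to s) is true.
      At t: \Box r requires r at every successor {z}.
        r fails at z, so \Box r is false at t.
      At t: \Box \Box \Box (r \to s) requires \Box \Box (r \to s) at every successor {z}.
        At z: \Box \Box (r \to s) is true.
      So \Box \Box \Box (r \to s) is true at t.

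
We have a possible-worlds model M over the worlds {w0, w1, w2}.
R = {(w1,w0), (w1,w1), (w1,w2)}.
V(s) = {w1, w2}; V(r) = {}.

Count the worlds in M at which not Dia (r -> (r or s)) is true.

2

Let φ = not Dia (r -> (r or s)). Evaluate φ at each world:
  w0 (successors ∅): φ is true.
  w1 (successors {w0, w1, w2}): φ is false.
  w2 (successors ∅): φ is true.
For instance, at w1:
  At w1: Dia (r -> (r or s)) is true, so not Dia (r -> (r or s)) is false.
    At w1: Dia (r -> (r or s)) requires r -> (r or s) at some successor in {w0, w1, w2}.
      r -> (r or s) holds at w0, so Dia (r -> (r or s)) is true at w1.
Satisfying worlds: {w0, w2}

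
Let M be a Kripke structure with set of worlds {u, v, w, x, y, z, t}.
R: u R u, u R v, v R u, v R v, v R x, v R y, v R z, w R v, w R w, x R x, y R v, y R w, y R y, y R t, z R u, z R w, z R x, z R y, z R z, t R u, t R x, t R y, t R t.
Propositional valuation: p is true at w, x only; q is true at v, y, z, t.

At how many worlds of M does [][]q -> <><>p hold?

7

Recall that []ψ holds at a world iff ψ holds at every accessible world, and <>ψ holds iff ψ holds at some accessible world.
Let φ = [][]q -> <><>p. Evaluate φ at each world:
  u (successors {u, v}): φ is true.
  v (successors {u, v, x, y, z}): φ is true.
  w (successors {v, w}): φ is true.
  x (successors {x}): φ is true.
  y (successors {v, w, y, t}): φ is true.
  z (successors {u, w, x, y, z}): φ is true.
  t (successors {u, x, y, t}): φ is true.
For instance, at y:
  At y: [][]q is false, <><>p is true, so [][]q -> <><>p is true.
    At y: [][]q requires []q at every successor {v, w, y, t}.
      []q fails at v, so [][]q is false at y.
    At y: <><>p requires <>p at some successor in {v, w, y, t}.
      <>p holds at v, so <><>p is true at y.
Satisfying worlds: {u, v, w, x, y, z, t}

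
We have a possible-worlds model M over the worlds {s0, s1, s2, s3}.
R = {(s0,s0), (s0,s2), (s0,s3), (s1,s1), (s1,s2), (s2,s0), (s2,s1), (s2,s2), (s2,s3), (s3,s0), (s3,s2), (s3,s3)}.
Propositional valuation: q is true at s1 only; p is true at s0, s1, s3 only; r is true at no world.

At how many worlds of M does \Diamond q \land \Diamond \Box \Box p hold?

Recall that \Box ψ holds at a world iff ψ holds at every accessible world, and \Diamond ψ holds iff ψ holds at some accessible world.
Let φ = \Diamond q \land \Diamond \Box \Box p. Evaluate φ at each world:
  s0 (successors {s0, s2, s3}): φ is false.
  s1 (successors {s1, s2}): φ is false.
  s2 (successors {s0, s1, s2, s3}): φ is false.
  s3 (successors {s0, s2, s3}): φ is false.
For instance, at s2:
  At s2: \Diamond q is true, \Diamond \Box \Box p is false, so \Diamond q \land \Diamond \Box \Box p is false.
    At s2: \Diamond q requires q at some successor in {s0, s1, s2, s3}.
      q holds at s1, so \Diamond q is true at s2.
    At s2: \Diamond \Box \Box p requires \Box \Box p at some successor in {s0, s1, s2, s3}.
      At s0: \Box \Box p is false.
      At s1: \Box \Box p is false.
      At s2: \Box \Box p is false.
      At s3: \Box \Box p is false.
    So \Diamond \Box \Box p is false at s2.
Satisfying worlds: none.

0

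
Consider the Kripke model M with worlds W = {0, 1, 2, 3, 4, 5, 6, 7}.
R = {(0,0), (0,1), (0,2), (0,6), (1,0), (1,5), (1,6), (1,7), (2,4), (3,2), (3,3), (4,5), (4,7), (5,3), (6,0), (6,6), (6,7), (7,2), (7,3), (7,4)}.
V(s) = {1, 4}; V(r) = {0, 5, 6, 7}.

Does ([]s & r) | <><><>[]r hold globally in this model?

Yes

Let φ = ([]s & r) | <><><>[]r. Evaluate φ at each world:
  0 (successors {0, 1, 2, 6}): φ is true.
  1 (successors {0, 5, 6, 7}): φ is true.
  2 (successors {4}): φ is true.
  3 (successors {2, 3}): φ is true.
  4 (successors {5, 7}): φ is true.
  5 (successors {3}): φ is true.
  6 (successors {0, 6, 7}): φ is true.
  7 (successors {2, 3, 4}): φ is true.
For instance, at 6:
  At 6: []s & r is false, <><><>[]r is true, so ([]s & r) | <><><>[]r is true.
    At 6: []s is false, r is true, so []s & r is false.
      At 6: []s requires s at every successor {0, 6, 7}.
        s fails at 0, so []s is false at 6.
    At 6: <><><>[]r requires <><>[]r at some successor in {0, 6, 7}.
      <><>[]r holds at 0, so <><><>[]r is true at 6.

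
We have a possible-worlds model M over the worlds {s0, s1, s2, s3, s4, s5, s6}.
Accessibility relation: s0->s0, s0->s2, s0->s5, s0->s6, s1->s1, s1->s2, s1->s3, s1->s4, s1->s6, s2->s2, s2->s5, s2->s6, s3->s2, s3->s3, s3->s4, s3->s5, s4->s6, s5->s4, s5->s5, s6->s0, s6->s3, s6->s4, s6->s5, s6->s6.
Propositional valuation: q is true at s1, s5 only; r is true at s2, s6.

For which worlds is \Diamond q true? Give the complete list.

Let φ = \Diamond q. Evaluate φ at each world:
  s0 (successors {s0, s2, s5, s6}): φ is true.
  s1 (successors {s1, s2, s3, s4, s6}): φ is true.
  s2 (successors {s2, s5, s6}): φ is true.
  s3 (successors {s2, s3, s4, s5}): φ is true.
  s4 (successors {s6}): φ is false.
  s5 (successors {s4, s5}): φ is true.
  s6 (successors {s0, s3, s4, s5, s6}): φ is true.
For instance, at s6:
  At s6: \Diamond q requires q at some successor in {s0, s3, s4, s5, s6}.
    q holds at s5, so \Diamond q is true at s6.
Satisfying worlds: {s0, s1, s2, s3, s5, s6}

s0, s1, s2, s3, s5, s6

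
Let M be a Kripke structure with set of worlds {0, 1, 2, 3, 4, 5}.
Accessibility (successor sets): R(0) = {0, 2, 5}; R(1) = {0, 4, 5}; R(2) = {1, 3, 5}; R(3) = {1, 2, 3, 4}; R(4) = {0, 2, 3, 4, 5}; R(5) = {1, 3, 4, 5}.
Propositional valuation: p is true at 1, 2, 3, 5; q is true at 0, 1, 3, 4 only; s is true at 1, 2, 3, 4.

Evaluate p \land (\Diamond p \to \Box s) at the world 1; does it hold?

At 1: p is true, \Diamond p \to \Box s is false, so p \land (\Diamond p \to \Box s) is false.
  At 1: \Diamond p is true, \Box s is false, so \Diamond p \to \Box s is false.
    At 1: \Diamond p requires p at some successor in {0, 4, 5}.
      p holds at 5, so \Diamond p is true at 1.
    At 1: \Box s requires s at every successor {0, 4, 5}.
      s fails at 0, so \Box s is false at 1.

No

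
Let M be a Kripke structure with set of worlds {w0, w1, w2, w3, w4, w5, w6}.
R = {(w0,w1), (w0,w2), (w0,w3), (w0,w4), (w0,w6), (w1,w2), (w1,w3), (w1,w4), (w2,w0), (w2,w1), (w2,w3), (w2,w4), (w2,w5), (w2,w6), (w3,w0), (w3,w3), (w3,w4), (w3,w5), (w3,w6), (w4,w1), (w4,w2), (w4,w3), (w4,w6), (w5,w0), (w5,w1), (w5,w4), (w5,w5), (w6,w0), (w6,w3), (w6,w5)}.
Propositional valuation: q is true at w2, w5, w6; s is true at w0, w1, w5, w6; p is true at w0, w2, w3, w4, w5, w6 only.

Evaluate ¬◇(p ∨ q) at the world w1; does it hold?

No

At w1: ◇(p ∨ q) is true, so ¬◇(p ∨ q) is false.
  At w1: ◇(p ∨ q) requires p ∨ q at some successor in {w2, w3, w4}.
    p ∨ q holds at w2, so ◇(p ∨ q) is true at w1.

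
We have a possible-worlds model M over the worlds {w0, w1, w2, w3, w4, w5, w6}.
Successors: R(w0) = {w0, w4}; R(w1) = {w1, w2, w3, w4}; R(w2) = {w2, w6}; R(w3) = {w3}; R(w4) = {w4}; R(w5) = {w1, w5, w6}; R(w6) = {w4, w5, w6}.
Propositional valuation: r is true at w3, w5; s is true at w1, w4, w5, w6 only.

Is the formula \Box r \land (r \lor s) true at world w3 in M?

Recall that \Box ψ holds at a world iff ψ holds at every accessible world, and \Diamond ψ holds iff ψ holds at some accessible world.
At w3: \Box r is true, r \lor s is true, so \Box r \land (r \lor s) is true.
  At w3: \Box r requires r at every successor {w3}.
    At w3: r is true.
  So \Box r is true at w3.

Yes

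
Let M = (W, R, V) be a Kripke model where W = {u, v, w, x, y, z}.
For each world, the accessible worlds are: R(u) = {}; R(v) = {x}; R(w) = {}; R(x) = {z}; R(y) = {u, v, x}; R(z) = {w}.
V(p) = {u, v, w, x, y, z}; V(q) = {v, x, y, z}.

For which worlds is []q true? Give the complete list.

u, v, w, x

Recall that []ψ holds at a world iff ψ holds at every accessible world, and <>ψ holds iff ψ holds at some accessible world.
Let φ = []q. Evaluate φ at each world:
  u (successors ∅): φ is true.
  v (successors {x}): φ is true.
  w (successors ∅): φ is true.
  x (successors {z}): φ is true.
  y (successors {u, v, x}): φ is false.
  z (successors {w}): φ is false.
For instance, at v:
  At v: []q requires q at every successor {x}.
    At x: q is true.
  So []q is true at v.
Satisfying worlds: {u, v, w, x}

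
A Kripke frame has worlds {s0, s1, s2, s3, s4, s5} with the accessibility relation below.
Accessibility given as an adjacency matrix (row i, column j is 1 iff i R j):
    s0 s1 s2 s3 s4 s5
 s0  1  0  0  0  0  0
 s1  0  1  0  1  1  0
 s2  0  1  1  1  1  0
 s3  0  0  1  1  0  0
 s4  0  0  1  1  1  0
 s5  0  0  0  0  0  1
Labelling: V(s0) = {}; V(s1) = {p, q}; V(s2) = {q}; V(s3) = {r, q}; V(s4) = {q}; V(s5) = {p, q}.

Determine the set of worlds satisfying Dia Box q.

Let φ = Dia Box q. Evaluate φ at each world:
  s0 (successors {s0}): φ is false.
  s1 (successors {s1, s3, s4}): φ is true.
  s2 (successors {s1, s2, s3, s4}): φ is true.
  s3 (successors {s2, s3}): φ is true.
  s4 (successors {s2, s3, s4}): φ is true.
  s5 (successors {s5}): φ is true.
For instance, at s4:
  At s4: Dia Box q requires Box q at some successor in {s2, s3, s4}.
    Box q holds at s2, so Dia Box q is true at s4.
      At s2: Box q requires q at every successor {s1, s2, s3, s4}.
        At s1: q is true.
        At s2: q is true.
        At s3: q is true.
        At s4: q is true.
      So Box q is true at s2.
Satisfying worlds: {s1, s2, s3, s4, s5}

s1, s2, s3, s4, s5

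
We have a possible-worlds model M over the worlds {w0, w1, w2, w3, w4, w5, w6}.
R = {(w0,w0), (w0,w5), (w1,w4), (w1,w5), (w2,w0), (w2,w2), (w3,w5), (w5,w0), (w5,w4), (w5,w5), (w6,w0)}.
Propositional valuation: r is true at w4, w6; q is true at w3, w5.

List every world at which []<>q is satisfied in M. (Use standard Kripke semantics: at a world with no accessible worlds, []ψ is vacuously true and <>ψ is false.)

Let φ = []<>q. Evaluate φ at each world:
  w0 (successors {w0, w5}): φ is true.
  w1 (successors {w4, w5}): φ is false.
  w2 (successors {w0, w2}): φ is false.
  w3 (successors {w5}): φ is true.
  w4 (successors ∅): φ is true.
  w5 (successors {w0, w4, w5}): φ is false.
  w6 (successors {w0}): φ is true.
For instance, at w6:
  At w6: []<>q requires <>q at every successor {w0}.
      At w0: <>q requires q at some successor in {w0, w5}.
        q holds at w5, so <>q is true at w0.
  So []<>q is true at w6.
Satisfying worlds: {w0, w3, w4, w6}

w0, w3, w4, w6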